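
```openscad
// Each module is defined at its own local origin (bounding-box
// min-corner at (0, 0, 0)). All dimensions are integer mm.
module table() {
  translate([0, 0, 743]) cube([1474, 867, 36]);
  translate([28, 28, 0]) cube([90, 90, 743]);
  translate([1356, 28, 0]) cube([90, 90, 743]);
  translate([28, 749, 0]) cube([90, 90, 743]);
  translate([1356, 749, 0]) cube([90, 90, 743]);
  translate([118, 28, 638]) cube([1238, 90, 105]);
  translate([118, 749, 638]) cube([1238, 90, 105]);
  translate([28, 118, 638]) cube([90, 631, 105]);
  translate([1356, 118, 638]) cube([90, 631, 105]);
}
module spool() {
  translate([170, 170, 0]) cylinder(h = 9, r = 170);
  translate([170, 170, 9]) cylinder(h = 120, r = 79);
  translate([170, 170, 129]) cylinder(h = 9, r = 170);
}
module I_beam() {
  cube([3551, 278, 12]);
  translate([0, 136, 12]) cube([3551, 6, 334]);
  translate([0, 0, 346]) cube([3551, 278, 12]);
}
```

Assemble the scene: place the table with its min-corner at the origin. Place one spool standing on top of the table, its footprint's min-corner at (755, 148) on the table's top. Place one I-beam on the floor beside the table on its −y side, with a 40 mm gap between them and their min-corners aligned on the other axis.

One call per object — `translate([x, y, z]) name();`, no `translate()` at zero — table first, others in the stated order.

table();
translate([755, 148, 779]) spool();
translate([0, -318, 0]) I_beam();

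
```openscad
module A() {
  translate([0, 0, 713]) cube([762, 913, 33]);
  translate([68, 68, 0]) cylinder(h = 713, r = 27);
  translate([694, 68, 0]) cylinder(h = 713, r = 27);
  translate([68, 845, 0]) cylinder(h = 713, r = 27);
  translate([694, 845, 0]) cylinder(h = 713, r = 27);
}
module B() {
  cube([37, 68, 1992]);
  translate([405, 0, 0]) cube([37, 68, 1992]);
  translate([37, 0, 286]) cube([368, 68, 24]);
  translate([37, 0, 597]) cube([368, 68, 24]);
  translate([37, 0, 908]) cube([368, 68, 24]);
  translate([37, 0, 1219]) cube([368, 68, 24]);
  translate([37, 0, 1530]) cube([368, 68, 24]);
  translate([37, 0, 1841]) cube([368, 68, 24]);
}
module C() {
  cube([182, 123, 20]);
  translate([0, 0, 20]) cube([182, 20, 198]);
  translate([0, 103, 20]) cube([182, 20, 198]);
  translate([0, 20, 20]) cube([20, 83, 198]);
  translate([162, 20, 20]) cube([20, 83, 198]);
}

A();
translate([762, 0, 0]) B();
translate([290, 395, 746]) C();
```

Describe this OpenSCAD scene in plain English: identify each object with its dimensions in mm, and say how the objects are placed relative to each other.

A is a table with a 762×913 mm rectangular top, 33 mm thick, top surface at z = 746 mm, supported by four round legs of 54 mm diameter, each leg's bounding box inset 41 mm from the nearest pair of top edges, running from the floor.

B is a wooden ladder with two side rails of 37×68 mm section and 1992 mm height, set 442 mm apart overall. Between them run 6 rectangular rungs (68 mm deep, 24 mm thick), front faces flush with the rails' −y face. The bottom of the first rung is 286 mm above the floor and each subsequent rung is 311 mm higher than the one below.

C is an open storage box with external size 182×123×218 mm and wall thickness 20 mm (the base is also 20 mm thick). The base covers the whole footprint; the four walls stand on the base, with the y-facing walls full-width and the x-facing walls fitting between their inner faces.

The ladder is against the table's +x side, with their −y faces flush. The open box is on top of the table, centred.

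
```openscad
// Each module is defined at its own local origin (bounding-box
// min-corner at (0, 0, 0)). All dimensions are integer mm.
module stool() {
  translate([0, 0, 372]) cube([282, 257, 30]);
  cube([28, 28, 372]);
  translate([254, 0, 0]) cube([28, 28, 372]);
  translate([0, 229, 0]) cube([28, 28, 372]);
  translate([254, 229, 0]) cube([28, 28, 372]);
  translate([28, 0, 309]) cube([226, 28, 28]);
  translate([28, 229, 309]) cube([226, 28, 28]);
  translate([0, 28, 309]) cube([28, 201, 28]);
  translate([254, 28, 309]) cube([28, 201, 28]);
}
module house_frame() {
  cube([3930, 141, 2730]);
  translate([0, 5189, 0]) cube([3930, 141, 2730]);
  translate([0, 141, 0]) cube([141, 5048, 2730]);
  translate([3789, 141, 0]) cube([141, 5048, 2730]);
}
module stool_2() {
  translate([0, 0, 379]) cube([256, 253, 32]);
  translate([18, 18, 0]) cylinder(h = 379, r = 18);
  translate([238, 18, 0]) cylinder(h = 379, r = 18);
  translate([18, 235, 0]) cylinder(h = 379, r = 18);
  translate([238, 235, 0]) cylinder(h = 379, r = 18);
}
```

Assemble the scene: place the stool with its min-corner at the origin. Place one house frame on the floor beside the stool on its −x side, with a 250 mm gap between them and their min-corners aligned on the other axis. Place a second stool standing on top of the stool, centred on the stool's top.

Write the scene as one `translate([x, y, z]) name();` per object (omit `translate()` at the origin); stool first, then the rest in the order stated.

stool();
translate([-4180, 0, 0]) house_frame();
translate([13, 2, 402]) stool_2();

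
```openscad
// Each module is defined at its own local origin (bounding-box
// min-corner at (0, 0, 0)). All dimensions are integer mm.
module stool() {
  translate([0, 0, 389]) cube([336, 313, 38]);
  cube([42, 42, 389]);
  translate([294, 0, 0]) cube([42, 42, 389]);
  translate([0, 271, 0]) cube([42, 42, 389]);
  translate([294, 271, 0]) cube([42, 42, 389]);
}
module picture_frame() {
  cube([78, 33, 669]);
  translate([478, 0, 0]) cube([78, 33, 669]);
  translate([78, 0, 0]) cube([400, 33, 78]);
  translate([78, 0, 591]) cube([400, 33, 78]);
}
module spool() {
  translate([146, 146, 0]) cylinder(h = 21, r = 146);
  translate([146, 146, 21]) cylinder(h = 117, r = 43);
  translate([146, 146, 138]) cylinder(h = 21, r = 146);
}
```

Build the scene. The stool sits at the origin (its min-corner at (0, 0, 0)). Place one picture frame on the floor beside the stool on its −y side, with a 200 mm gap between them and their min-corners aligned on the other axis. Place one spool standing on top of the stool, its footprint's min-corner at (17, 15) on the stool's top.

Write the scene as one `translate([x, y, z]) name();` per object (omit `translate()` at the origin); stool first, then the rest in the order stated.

stool();
translate([0, -233, 0]) picture_frame();
translate([17, 15, 427]) spool();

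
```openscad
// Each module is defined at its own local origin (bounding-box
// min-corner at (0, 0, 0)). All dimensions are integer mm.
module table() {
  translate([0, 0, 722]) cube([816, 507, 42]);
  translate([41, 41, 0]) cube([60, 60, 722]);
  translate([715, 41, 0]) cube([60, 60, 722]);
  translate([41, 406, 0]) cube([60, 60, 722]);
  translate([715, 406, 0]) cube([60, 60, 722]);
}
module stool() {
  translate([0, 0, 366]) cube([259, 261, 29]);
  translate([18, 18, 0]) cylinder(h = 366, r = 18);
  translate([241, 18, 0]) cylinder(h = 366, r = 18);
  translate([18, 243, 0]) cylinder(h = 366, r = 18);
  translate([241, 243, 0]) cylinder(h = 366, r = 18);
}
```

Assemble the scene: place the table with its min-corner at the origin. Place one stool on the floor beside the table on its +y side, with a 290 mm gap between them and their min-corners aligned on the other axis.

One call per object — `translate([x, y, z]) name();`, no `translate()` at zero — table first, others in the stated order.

table();
translate([0, 797, 0]) stool();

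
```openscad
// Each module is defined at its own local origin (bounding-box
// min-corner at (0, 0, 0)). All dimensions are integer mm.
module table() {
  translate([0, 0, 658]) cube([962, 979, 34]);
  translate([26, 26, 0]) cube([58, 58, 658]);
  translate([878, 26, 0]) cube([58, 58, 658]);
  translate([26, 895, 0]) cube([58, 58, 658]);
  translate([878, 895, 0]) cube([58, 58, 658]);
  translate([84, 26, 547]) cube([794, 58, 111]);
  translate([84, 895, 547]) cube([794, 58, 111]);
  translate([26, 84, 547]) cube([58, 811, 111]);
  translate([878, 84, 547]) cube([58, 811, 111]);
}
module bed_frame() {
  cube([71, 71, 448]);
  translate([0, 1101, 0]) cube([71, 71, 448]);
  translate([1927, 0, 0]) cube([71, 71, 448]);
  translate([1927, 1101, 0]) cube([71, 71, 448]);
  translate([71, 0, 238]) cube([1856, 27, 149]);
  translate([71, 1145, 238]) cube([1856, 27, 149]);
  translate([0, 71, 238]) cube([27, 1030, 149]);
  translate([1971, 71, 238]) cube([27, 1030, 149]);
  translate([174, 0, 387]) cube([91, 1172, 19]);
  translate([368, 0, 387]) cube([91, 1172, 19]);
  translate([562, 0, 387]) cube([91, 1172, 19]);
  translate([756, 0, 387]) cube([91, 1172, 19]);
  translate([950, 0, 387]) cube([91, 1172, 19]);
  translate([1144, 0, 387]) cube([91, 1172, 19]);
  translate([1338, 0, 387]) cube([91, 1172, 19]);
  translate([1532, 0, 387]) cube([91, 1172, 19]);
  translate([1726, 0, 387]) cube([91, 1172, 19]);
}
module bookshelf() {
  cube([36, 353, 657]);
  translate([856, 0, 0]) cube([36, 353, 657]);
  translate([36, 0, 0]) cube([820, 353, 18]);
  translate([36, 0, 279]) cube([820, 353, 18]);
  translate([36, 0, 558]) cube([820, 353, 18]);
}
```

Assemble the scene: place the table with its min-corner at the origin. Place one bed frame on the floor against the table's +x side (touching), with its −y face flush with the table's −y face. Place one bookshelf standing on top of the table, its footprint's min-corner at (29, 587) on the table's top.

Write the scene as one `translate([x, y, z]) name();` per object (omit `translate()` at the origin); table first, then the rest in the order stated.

table();
translate([962, 0, 0]) bed_frame();
translate([29, 587, 692]) bookshelf();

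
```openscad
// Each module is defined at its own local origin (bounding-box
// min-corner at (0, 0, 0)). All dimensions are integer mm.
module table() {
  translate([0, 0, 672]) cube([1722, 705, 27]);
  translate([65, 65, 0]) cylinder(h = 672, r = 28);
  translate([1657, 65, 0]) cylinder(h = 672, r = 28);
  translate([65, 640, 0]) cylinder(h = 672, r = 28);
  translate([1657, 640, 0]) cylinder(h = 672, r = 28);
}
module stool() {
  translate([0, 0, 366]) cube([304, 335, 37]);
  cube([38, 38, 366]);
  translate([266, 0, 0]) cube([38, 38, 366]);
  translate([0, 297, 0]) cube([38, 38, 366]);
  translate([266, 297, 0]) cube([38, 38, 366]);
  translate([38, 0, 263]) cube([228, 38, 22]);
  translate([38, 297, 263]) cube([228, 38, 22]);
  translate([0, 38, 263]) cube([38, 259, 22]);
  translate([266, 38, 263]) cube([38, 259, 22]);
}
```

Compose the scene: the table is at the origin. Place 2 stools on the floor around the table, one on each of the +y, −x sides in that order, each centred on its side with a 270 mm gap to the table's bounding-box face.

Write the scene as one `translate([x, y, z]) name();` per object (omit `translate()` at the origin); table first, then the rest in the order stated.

table();
translate([709, 975, 0]) stool();
translate([-574, 185, 0]) stool();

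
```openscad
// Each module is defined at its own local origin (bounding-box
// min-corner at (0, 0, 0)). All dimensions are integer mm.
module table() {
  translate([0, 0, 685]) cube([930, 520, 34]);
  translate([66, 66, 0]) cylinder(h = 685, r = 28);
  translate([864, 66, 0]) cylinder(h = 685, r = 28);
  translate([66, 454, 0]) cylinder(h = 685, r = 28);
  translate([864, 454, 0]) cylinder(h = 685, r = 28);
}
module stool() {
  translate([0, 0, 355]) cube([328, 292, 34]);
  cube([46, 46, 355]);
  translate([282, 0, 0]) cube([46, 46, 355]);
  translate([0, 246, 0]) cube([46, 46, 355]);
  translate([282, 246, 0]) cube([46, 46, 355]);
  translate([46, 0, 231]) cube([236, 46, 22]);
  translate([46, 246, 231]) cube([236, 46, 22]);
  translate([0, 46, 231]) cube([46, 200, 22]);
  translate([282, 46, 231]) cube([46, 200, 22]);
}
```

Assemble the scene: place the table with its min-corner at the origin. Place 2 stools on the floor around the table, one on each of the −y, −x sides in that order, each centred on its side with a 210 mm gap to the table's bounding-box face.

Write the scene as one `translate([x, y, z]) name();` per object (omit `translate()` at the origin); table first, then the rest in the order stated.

table();
translate([301, -502, 0]) stool();
translate([-538, 114, 0]) stool();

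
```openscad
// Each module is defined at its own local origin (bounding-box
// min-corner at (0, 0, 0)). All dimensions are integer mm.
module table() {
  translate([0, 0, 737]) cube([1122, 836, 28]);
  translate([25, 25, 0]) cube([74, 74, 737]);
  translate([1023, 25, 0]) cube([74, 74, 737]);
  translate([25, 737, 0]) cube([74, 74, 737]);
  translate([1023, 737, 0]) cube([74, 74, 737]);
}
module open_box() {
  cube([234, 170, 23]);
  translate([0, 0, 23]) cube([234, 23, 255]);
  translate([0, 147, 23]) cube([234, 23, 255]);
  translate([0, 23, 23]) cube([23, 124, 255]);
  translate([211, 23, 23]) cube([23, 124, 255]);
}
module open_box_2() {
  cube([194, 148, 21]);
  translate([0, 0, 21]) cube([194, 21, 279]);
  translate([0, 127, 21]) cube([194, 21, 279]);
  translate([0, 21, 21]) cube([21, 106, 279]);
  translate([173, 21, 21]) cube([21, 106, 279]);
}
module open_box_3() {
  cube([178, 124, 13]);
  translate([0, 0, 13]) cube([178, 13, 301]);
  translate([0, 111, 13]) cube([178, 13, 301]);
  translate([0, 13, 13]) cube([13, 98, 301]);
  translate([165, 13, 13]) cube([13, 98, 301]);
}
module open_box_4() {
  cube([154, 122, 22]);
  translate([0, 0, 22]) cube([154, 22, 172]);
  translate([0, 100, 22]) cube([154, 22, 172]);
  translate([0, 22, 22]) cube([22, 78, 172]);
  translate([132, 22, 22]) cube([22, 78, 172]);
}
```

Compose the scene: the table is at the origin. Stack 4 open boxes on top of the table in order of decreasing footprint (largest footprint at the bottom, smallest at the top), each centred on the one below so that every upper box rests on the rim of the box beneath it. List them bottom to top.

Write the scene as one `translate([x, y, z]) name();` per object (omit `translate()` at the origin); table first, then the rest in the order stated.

table();
translate([444, 333, 765]) open_box();
translate([464, 344, 1043]) open_box_2();
translate([472, 356, 1343]) open_box_3();
translate([484, 357, 1657]) open_box_4();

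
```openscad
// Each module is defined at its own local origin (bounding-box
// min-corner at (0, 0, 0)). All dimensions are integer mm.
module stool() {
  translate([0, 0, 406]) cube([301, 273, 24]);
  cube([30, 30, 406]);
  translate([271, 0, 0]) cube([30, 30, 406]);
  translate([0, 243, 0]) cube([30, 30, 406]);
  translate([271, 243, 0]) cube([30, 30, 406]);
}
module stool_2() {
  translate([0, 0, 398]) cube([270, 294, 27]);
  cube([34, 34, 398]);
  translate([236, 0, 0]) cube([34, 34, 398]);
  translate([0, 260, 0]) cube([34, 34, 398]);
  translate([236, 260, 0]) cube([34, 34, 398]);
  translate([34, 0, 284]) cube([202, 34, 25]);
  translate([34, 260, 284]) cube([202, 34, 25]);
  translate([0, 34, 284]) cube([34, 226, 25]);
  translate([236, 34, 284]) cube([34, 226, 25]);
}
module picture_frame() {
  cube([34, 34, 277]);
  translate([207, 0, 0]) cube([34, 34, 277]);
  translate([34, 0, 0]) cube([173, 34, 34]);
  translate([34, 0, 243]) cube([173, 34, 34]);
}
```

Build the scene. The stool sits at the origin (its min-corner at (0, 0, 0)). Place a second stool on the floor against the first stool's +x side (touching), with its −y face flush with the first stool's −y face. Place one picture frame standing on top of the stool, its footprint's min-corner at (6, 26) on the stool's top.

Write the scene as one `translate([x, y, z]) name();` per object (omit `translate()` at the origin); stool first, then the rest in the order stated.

stool();
translate([301, 0, 0]) stool_2();
translate([6, 26, 430]) picture_frame();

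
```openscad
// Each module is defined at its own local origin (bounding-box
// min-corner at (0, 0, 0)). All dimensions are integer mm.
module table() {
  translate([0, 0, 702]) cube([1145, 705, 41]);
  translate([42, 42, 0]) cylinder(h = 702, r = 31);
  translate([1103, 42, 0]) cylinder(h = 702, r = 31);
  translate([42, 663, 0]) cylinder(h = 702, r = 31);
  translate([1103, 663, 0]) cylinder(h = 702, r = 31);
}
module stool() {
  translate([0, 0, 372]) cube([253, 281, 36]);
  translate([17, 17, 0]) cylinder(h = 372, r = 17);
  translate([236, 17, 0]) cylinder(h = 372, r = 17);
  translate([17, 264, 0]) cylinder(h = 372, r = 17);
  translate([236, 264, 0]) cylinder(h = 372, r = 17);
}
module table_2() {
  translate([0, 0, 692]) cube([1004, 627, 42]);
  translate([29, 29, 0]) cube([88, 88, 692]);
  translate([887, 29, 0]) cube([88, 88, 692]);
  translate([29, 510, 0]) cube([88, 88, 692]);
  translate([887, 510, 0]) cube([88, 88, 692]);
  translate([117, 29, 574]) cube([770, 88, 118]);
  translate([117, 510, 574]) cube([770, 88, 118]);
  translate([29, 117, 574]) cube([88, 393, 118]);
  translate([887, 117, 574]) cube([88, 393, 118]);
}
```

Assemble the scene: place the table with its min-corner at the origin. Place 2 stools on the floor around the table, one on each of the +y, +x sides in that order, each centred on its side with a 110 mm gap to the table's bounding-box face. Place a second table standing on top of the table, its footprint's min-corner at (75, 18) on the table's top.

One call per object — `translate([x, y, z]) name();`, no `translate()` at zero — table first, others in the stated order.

table();
translate([446, 815, 0]) stool();
translate([1255, 212, 0]) stool();
translate([75, 18, 743]) table_2();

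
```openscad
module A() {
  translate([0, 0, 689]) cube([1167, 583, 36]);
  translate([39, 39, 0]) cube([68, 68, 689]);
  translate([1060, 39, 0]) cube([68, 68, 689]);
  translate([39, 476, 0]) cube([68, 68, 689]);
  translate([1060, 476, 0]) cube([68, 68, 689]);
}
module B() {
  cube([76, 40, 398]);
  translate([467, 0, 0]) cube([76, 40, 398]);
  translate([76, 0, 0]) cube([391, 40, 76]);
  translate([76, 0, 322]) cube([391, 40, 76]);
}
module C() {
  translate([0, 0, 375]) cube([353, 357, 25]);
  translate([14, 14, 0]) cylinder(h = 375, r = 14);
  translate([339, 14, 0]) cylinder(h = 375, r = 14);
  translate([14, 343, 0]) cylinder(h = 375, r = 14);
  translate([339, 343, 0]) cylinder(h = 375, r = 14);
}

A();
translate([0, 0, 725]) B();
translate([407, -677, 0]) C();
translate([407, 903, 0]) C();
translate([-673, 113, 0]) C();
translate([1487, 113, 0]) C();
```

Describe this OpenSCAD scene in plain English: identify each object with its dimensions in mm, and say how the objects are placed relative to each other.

A is a rectangular dining table. The top is 1167×583×36 mm with its upper surface at z = 725 mm. It stands on four 68×68 mm square legs, each inset 39 mm from the nearest pair of top edges, running from the floor to the underside of the top.

B is a picture frame with a 391×246 mm rectangular opening (x by z) and a uniform 76 mm border on every side. Frame depth is 40 mm along y. It is built from two vertical stiles running the full outside height and two horizontal rails spanning the gap between the stiles.

C is a four-legged stool. The seat is 353×357 mm, 25 mm thick, top at z = 400 mm. It stands on four round legs, each 28 mm in diameter, from z = 0 to the seat underside, each leg's axis is inset half a diameter from the nearest pair of seat edges (so the leg's bounding box is flush with the corner).

The picture frame is on top of the table. Four stools sit around the table at the −y, +y, −x, +x sides.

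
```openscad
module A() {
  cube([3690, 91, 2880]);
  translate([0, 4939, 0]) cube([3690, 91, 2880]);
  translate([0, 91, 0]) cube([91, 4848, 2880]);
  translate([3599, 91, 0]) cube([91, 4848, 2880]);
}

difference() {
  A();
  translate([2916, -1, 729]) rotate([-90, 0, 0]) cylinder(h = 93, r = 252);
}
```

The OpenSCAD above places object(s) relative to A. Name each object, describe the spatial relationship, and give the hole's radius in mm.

A is a house frame. The house frame has a circular hole through its front wall. The hole's radius is 252 mm.

The subtracted cylinder has r = 252 mm.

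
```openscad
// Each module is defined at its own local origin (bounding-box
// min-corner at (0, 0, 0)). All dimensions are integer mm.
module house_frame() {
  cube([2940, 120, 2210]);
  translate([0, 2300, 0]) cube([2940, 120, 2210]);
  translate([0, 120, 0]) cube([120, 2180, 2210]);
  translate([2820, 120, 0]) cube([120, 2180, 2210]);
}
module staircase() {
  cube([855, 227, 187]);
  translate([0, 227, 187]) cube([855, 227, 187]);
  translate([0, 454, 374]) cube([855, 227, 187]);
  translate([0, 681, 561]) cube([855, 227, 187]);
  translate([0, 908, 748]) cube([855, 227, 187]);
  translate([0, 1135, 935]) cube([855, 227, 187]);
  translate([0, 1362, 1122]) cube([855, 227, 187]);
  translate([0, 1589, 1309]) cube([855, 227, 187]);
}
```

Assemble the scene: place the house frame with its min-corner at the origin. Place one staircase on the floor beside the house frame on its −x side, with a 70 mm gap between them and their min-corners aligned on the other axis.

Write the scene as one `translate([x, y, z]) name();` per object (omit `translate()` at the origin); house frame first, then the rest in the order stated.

house_frame();
translate([-925, 0, 0]) staircase();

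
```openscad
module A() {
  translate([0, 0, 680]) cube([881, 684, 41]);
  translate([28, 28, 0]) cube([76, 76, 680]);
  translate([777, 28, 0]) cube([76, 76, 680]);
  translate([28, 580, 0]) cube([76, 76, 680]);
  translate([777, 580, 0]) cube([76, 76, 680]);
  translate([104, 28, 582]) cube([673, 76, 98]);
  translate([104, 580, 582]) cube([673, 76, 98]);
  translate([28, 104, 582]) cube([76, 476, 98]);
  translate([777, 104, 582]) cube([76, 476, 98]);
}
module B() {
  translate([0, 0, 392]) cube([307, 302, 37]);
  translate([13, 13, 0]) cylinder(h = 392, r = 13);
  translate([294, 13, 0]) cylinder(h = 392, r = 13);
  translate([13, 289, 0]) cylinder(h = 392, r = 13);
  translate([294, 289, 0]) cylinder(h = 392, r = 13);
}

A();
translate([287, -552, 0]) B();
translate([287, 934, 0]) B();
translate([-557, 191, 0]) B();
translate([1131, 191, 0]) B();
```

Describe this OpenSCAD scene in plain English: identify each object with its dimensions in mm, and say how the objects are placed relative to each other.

A is a table with a 881×684 mm rectangular top, 41 mm thick, top surface at z = 721 mm, supported by four 76×76 mm square legs, each inset 28 mm from the nearest pair of top edges, running from the floor. Four apron rails, 76 mm thick and 98 mm tall, run between adjacent legs with their top edges flush with the underside of the top and their outer faces flush with the legs' outer faces.

B is a four-legged stool. The seat is 307×302 mm, 37 mm thick, top at z = 429 mm. It stands on four round legs, each 26 mm in diameter, from z = 0 to the seat underside, each leg's axis is inset half a diameter from the nearest pair of seat edges (so the leg's bounding box is flush with the corner).

Four stools sit around the table at the −y, +y, −x, +x sides.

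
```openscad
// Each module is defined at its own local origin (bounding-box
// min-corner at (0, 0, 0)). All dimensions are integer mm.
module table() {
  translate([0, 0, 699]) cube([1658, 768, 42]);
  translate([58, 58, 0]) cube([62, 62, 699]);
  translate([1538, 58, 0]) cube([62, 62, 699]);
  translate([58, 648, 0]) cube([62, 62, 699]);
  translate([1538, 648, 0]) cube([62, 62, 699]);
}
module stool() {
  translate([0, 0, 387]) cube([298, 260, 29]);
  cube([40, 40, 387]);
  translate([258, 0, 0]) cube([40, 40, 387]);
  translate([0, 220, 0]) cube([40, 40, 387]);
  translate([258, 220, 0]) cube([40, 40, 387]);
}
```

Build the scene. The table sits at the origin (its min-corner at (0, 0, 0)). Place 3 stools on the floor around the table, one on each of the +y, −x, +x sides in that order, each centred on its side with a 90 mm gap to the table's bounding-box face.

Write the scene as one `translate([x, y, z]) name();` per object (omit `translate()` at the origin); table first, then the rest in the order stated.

table();
translate([680, 858, 0]) stool();
translate([-388, 254, 0]) stool();
translate([1748, 254, 0]) stool();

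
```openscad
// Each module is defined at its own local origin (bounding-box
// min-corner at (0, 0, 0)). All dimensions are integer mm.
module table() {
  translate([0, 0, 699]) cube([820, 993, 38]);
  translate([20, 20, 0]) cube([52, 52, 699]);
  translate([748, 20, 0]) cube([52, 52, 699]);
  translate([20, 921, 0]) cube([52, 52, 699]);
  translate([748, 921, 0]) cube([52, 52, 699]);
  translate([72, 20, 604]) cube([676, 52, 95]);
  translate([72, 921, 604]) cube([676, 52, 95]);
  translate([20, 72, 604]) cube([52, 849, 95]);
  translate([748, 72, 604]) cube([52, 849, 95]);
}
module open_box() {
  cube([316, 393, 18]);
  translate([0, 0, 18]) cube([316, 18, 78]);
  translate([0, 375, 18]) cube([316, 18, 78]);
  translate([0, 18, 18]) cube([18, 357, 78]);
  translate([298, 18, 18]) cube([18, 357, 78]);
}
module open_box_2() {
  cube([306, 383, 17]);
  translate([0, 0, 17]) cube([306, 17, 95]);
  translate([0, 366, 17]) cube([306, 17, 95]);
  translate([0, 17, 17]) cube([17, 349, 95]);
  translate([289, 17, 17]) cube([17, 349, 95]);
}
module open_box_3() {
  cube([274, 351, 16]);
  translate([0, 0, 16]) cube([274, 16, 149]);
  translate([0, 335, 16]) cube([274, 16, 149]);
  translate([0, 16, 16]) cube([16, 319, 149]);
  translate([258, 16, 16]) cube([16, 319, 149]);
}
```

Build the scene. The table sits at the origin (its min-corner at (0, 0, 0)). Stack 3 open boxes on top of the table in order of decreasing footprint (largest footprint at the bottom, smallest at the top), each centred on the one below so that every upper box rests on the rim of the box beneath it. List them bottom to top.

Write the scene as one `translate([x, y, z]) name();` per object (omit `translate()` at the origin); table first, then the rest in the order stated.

table();
translate([252, 300, 737]) open_box();
translate([257, 305, 833]) open_box_2();
translate([273, 321, 945]) open_box_3();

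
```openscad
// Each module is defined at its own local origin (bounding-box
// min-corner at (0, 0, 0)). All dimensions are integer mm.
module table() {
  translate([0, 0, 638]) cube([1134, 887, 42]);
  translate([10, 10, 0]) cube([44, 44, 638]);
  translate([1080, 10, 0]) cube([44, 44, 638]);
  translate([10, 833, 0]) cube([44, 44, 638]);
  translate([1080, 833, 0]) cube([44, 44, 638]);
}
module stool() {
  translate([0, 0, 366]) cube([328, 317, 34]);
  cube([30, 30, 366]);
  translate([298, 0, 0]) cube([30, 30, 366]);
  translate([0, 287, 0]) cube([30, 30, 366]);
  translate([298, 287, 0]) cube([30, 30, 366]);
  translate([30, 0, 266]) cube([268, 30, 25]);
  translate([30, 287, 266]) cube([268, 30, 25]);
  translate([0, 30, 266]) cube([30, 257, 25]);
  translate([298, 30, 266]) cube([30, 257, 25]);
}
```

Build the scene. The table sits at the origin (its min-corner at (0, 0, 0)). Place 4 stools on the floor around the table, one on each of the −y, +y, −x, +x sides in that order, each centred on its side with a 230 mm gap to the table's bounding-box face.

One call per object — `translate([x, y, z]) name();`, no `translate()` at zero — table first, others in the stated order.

table();
translate([403, -547, 0]) stool();
translate([403, 1117, 0]) stool();
translate([-558, 285, 0]) stool();
translate([1364, 285, 0]) stool();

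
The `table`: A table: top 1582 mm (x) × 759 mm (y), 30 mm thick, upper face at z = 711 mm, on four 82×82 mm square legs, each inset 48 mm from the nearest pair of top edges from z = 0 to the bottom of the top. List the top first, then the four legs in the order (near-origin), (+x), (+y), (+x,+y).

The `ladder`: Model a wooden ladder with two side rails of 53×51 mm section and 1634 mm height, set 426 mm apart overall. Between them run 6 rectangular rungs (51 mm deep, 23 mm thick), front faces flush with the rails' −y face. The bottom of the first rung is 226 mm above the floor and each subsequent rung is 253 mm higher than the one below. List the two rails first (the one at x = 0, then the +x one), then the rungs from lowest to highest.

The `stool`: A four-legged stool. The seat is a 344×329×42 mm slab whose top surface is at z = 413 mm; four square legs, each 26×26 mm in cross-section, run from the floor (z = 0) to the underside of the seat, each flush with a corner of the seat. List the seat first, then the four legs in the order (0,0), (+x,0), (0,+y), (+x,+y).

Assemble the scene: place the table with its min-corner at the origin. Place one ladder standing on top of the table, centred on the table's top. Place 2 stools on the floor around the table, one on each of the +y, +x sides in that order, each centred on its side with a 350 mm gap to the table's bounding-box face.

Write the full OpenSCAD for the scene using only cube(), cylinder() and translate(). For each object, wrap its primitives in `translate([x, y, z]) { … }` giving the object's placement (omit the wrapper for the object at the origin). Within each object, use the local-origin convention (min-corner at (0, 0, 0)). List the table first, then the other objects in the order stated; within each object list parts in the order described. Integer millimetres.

translate([0, 0, 681]) cube([1582, 759, 30]);
translate([48, 48, 0]) cube([82, 82, 681]);
translate([1452, 48, 0]) cube([82, 82, 681]);
translate([48, 629, 0]) cube([82, 82, 681]);
translate([1452, 629, 0]) cube([82, 82, 681]);
translate([578, 354, 711]) {
  cube([53, 51, 1634]);
  translate([373, 0, 0]) cube([53, 51, 1634]);
  translate([53, 0, 226]) cube([320, 51, 23]);
  translate([53, 0, 479]) cube([320, 51, 23]);
  translate([53, 0, 732]) cube([320, 51, 23]);
  translate([53, 0, 985]) cube([320, 51, 23]);
  translate([53, 0, 1238]) cube([320, 51, 23]);
  translate([53, 0, 1491]) cube([320, 51, 23]);
}
translate([619, 1109, 0]) {
  translate([0, 0, 371]) cube([344, 329, 42]);
  cube([26, 26, 371]);
  translate([318, 0, 0]) cube([26, 26, 371]);
  translate([0, 303, 0]) cube([26, 26, 371]);
  translate([318, 303, 0]) cube([26, 26, 371]);
}
translate([1932, 215, 0]) {
  translate([0, 0, 371]) cube([344, 329, 42]);
  cube([26, 26, 371]);
  translate([318, 0, 0]) cube([26, 26, 371]);
  translate([0, 303, 0]) cube([26, 26, 371]);
  translate([318, 303, 0]) cube([26, 26, 371]);
}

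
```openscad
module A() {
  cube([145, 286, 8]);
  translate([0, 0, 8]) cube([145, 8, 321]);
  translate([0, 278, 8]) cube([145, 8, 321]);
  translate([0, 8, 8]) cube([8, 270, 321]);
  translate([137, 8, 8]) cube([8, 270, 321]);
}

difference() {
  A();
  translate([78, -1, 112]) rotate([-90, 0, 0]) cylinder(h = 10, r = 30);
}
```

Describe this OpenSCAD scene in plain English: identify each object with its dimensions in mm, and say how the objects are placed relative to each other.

A is an open-topped rectangular box: outside dimensions 145×286×329 mm, with a uniform wall and base thickness of 8 mm. The base is a full 145×286 slab on the floor; four walls sit on top of the base. The front and back walls (the −y and +y sides) span the full width; the two side walls fit between them.

The open box has a circular hole of radius 30 mm through its front wall, centred at (x = 78, z = 112).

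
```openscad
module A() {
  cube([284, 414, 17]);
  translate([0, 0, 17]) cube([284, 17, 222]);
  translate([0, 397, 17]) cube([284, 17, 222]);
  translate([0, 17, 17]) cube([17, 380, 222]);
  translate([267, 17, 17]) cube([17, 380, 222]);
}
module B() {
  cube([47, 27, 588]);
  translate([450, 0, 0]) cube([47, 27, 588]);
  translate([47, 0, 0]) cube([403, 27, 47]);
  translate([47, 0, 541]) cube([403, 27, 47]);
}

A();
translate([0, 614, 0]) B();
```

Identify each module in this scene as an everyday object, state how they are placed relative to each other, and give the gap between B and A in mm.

The picture frame's nearest face is 200 mm from the open box's +y face.

A is an open box. B is a picture frame. The picture frame is on the floor beside the open box on its +y side. The gap between the picture frame and the open box is 200 mm.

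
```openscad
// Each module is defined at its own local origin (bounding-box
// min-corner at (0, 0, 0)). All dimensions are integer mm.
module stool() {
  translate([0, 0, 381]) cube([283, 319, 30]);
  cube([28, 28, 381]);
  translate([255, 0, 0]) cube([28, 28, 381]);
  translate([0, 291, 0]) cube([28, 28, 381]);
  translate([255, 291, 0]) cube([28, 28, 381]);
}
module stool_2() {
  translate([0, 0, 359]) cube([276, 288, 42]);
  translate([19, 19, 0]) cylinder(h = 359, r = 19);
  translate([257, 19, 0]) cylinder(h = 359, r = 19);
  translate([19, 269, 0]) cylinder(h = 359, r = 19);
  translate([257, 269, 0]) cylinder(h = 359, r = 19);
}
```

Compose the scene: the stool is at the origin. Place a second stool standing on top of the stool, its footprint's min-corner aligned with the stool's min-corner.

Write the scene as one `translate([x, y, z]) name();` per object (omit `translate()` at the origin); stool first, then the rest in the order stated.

stool();
translate([0, 0, 411]) stool_2();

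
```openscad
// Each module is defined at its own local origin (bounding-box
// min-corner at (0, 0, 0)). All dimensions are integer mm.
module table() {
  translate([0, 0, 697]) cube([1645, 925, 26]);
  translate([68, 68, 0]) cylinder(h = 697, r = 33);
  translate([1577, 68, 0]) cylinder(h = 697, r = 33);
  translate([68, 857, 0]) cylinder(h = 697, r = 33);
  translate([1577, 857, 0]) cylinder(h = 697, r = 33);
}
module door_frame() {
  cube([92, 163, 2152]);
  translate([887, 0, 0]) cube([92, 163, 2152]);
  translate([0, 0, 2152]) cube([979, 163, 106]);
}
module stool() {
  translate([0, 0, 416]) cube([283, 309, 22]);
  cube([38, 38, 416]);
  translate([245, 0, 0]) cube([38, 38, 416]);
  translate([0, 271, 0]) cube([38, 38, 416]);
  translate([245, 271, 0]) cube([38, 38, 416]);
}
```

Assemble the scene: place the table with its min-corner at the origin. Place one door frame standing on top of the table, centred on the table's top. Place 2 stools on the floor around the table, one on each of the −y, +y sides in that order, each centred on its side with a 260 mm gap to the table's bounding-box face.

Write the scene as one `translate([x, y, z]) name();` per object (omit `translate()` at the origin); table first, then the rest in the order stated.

table();
translate([333, 381, 723]) door_frame();
translate([681, -569, 0]) stool();
translate([681, 1185, 0]) stool();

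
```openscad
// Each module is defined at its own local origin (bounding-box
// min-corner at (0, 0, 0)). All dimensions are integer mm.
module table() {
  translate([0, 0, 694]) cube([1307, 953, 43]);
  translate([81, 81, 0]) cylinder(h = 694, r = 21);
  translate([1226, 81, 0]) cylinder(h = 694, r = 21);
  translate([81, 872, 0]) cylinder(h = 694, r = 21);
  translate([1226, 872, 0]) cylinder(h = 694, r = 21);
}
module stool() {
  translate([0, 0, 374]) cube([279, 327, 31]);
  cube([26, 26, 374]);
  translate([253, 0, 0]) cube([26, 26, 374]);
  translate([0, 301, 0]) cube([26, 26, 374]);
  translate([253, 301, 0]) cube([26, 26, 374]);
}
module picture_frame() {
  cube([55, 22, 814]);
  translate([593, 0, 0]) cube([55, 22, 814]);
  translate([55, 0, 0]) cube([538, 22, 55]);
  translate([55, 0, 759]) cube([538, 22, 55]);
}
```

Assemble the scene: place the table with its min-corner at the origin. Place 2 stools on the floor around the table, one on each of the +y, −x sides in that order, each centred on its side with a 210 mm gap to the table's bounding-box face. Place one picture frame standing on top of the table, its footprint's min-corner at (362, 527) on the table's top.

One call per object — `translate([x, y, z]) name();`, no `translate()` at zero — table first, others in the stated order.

table();
translate([514, 1163, 0]) stool();
translate([-489, 313, 0]) stool();
translate([362, 527, 737]) picture_frame();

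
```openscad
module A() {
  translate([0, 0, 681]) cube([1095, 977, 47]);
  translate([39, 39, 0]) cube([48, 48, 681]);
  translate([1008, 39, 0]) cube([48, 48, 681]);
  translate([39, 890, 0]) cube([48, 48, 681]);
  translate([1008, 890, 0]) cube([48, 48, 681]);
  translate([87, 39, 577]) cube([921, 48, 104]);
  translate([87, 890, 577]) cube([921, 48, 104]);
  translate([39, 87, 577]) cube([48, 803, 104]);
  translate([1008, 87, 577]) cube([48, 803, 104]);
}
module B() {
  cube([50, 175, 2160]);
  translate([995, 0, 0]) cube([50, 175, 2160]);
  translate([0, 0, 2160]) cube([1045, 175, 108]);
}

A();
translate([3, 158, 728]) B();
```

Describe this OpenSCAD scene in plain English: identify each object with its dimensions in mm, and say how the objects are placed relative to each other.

A is a table: top 1095 mm (x) × 977 mm (y), 47 mm thick, upper face at z = 728 mm, on four 48×48 mm square legs, each inset 39 mm from the nearest pair of top edges, running from z = 0 to the bottom of the top. Four apron rails, 48 mm thick and 104 mm tall, run between adjacent legs with their top edges flush with the underside of the top and their outer faces flush with the legs' outer faces.

B is a door frame. The clear opening is 945 mm wide and 2160 mm high. Two 50 mm wide jambs, 175 mm deep, stand either side of the opening from the floor to the top of the opening. A 108 mm thick head sits across the top of both jambs, spanning the full outside width of the frame.

The door frame is on top of the table.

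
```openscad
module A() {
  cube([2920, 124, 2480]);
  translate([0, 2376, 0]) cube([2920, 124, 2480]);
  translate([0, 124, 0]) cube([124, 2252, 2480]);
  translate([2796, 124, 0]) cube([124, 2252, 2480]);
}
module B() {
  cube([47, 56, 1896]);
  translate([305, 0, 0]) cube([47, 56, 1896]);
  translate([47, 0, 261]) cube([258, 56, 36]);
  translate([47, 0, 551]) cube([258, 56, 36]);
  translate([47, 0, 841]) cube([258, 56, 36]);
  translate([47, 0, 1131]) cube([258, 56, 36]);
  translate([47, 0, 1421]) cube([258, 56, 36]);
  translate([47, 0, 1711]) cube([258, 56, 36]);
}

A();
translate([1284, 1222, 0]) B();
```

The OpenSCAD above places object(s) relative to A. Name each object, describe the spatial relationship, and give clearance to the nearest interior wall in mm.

A is a house frame. B is a ladder. The ladder sits inside the house frame, centred. The clearance to the nearest interior wall is 1098 mm.

Clearances: x = 1160, y = 1098; minimum 1098 mm.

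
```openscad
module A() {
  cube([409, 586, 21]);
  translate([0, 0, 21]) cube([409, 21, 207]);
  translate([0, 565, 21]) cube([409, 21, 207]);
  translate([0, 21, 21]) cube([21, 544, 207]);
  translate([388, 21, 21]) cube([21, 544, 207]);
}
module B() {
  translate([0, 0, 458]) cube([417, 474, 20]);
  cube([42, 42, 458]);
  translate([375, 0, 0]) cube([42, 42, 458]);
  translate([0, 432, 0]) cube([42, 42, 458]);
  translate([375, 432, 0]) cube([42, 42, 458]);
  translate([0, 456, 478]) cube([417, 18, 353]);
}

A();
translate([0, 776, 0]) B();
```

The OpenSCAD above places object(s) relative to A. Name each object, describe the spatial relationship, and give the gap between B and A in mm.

A is an open box. B is a chair. The chair is on the floor beside the open box on its +y side. The gap between the chair and the open box is 190 mm.

The chair's nearest face is 190 mm from the open box's +y face.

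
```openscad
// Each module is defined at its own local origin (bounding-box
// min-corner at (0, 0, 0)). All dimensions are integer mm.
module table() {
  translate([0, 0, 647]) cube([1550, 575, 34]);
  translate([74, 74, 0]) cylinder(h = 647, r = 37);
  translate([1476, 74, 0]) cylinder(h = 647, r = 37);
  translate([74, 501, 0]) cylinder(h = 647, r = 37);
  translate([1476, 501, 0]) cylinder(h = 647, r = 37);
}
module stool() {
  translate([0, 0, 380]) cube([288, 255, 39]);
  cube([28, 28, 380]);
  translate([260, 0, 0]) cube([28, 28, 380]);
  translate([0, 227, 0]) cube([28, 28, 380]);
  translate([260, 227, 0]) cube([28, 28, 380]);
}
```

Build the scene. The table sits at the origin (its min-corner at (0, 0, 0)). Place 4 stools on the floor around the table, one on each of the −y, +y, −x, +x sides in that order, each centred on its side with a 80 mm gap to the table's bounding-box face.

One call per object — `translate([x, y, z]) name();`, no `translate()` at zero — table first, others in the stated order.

table();
translate([631, -335, 0]) stool();
translate([631, 655, 0]) stool();
translate([-368, 160, 0]) stool();
translate([1630, 160, 0]) stool();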